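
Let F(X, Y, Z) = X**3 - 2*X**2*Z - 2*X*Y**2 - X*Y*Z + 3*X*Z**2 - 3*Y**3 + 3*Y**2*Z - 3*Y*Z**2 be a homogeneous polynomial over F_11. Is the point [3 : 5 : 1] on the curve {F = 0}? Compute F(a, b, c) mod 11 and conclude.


F(3,5,1) ≡ 0 (mod 11); P is on the curve.

Evaluate F(3, 5, 1) term-by-term (mod 11).
  X**3 ↦ 1·27·1·1 = 27
  -2*X**2*Z ↦ -2·9·1·1 = -18
  -2*X*Y**2 ↦ -2·3·25·1 = -150
  -X*Y*Z ↦ -1·3·5·1 = -15
  3*X*Z**2 ↦ 3·3·1·1 = 9
  -3*Y**3 ↦ -3·1·125·1 = -375
  3*Y**2*Z ↦ 3·1·25·1 = 75
  -3*Y*Z**2 ↦ -3·1·5·1 = -15
Sum: F(3, 5, 1) = (27) + (-18) + (-150) + (-15) + (9) + (-375) + (75) + (-15) = -462.
Reducing mod 11: -462 ≡ 0 (mod 11).
Since F(a, b, c) ≡ 0 (mod 11), P lies on the curve.


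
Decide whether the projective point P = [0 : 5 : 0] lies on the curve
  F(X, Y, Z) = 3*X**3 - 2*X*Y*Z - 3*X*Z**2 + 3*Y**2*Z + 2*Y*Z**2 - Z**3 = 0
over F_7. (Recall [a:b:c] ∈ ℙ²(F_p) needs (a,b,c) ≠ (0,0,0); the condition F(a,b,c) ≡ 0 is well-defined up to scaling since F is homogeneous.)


F(0,5,0) ≡ 0 (mod 7); P is on the curve.

Evaluate F(0, 5, 0) term-by-term (mod 7).
  3*X**3 ↦ 3·0·1·1 = 0
  -2*X*Y*Z ↦ -2·0·5·0 = 0
  -3*X*Z**2 ↦ -3·0·1·0 = 0
  3*Y**2*Z ↦ 3·1·25·0 = 0
  2*Y*Z**2 ↦ 2·1·5·0 = 0
  -Z**3 ↦ -1·1·1·0 = 0
Sum: F(0, 5, 0) = (0) + (0) + (0) + (0) + (0) + (0) = 0.
Reducing mod 7: 0 ≡ 0 (mod 7).
Since F(a, b, c) ≡ 0 (mod 7), P lies on the curve.


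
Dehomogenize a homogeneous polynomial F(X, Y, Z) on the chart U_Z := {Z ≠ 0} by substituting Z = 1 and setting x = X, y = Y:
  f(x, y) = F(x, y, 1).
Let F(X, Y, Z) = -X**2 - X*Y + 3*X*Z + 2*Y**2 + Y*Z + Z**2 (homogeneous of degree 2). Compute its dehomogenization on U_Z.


f(x, y) = -x**2 - x*y + 3*x + 2*y**2 + y + 1

On U_Z we set Z = 1. Each monomial c·X^i·Y^j·Z^k in F becomes c·x^i·y^j·1^k = c·x^i·y^j.
Substituting Z = 1: F(X, Y, 1) = -x**2 - x*y + 3*x + 2*y**2 + y + 1.
Note: deg(f) ≤ deg(F) = 2; strict inequality happens when F is divisible by Z (lost terms).


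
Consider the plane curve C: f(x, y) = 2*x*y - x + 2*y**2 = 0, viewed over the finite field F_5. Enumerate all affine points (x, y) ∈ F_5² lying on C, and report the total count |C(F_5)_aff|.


Affine F_5-points: {(0, 0), (3, 1), (4, 2), (4, 4)}; count = 4.

For each of the 25 pairs (x, y) ∈ F_5², evaluate f(x, y) mod 5. Record the zeros.
  x = 0: [0↦0, 1↦2, 2↦3, 3↦3, 4↦2]  zeros at y ∈ {0}
  x = 1: [0↦4, 1↦3, 2↦1, 3↦3, 4↦4]  zeros at y ∈ ∅
  x = 2: [0↦3, 1↦4, 2↦4, 3↦3, 4↦1]  zeros at y ∈ ∅
  x = 3: [0↦2, 1↦0, 2↦2, 3↦3, 4↦3]  zeros at y ∈ {1}
  x = 4: [0↦1, 1↦1, 2↦0, 3↦3, 4↦0]  zeros at y ∈ {2, 4}
Collecting zeros: affine points = {(0, 0), (3, 1), (4, 2), (4, 4)}.
Total count |C(F_5)_aff| = 4.


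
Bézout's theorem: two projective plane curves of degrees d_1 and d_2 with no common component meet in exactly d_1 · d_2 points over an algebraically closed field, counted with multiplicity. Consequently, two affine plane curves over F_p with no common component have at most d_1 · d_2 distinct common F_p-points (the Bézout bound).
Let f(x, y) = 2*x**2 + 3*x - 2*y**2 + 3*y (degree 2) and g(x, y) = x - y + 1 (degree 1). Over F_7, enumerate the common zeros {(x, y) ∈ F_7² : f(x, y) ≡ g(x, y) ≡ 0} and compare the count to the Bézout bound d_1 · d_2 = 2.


Common zeros: {(3, 4)}; count = 1; Bézout bound = 2.

deg(f) = 2, deg(g) = 1, so Bézout bound = 2.
Scan x ∈ F_7. For each x, list the y ∈ F_7 with f(x, y) ≡ 0 and those with g(x, y) ≡ 0 (mod 7); the common zeros in that column are the intersection.
  x = 0: f ≡ 0 at y ∈ {0, 5}; g ≡ 0 at y ∈ {1}; common: ∅.
  x = 1: f ≡ 0 at y ∈ {6}; g ≡ 0 at y ∈ {2}; common: ∅.
  x = 2: f ≡ 0 at y ∈ {0, 5}; g ≡ 0 at y ∈ {3}; common: ∅.
  x = 3: f ≡ 0 at y ∈ {1, 4}; g ≡ 0 at y ∈ {4}; common: {4}.
  x = 4: f ≡ 0 at y ∈ {2, 3}; g ≡ 0 at y ∈ {5}; common: ∅.
  x = 5: f ≡ 0 at y ∈ {2, 3}; g ≡ 0 at y ∈ {6}; common: ∅.
  x = 6: f ≡ 0 at y ∈ {1, 4}; g ≡ 0 at y ∈ {0}; common: ∅.
Collecting: common zeros = {(3, 4)}, so the count is 1.
Comparison with the Bézout bound: 1 ≤ 2 = deg(f)·deg(g), as expected for curves with no common component (the affine F_7-count falls short of the bound because intersections may lie at infinity, over extension fields, or carry multiplicity).


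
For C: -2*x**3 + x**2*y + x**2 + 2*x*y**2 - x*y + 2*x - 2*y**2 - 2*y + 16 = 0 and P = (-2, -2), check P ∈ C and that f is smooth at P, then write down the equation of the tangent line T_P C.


Tangent line at P: -8*x + 28*y + 40 = 0.

Step 1: f(-2, -2) = 0, so P lies on C.
Step 2: partial derivatives
  f_x(x, y) = -6*x**2 + 2*x*y + 2*x + 2*y**2 - y + 2, f_y(x, y) = x**2 + 4*x*y - x - 4*y - 2.
  f_x(P) = -8, f_y(P) = 28 (gradient nonzero, so P is smooth).
Step 3: tangent line at P: -8·(x − -2) + 28·(y − -2) = 0.
Expanding: -8*x + 28*y + 40 = 0.


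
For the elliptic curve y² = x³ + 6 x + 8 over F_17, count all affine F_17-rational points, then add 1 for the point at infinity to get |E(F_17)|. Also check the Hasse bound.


Affine points = {(0, 5), (0, 12), (1, 7), (1, 10), (3, 6), (3, 11), (7, 6), (7, 11), (9, 3), (9, 14), (16, 1), (16, 16)}; affine count = 12; |E(F_17)| = 13.

Discriminant check: Δ ∝ 4a³ + 27b² = 4·6³ + 27·8² = 4·216 + 27·64 ≡ 8 (mod 17). Nonzero ⇒ E is nonsingular.
For each x ∈ F_17, compute rhs = x³ + 6·x + 8 mod 17, then count y ∈ F_17 with y² ≡ rhs.
  x = 0: rhs = 8, matching y values: 5, 12 (2 points).
  x = 1: rhs = 15, matching y values: 7, 10 (2 points).
  x = 2: rhs = 11, matching y values: none (0 points).
  x = 3: rhs = 2, matching y values: 6, 11 (2 points).
  x = 4: rhs = 11, matching y values: none (0 points).
  x = 5: rhs = 10, matching y values: none (0 points).
  x = 6: rhs = 5, matching y values: none (0 points).
  x = 7: rhs = 2, matching y values: 6, 11 (2 points).
  x = 8: rhs = 7, matching y values: none (0 points).
  x = 9: rhs = 9, matching y values: 3, 14 (2 points).
  x = 10: rhs = 14, matching y values: none (0 points).
  x = 11: rhs = 11, matching y values: none (0 points).
  x = 12: rhs = 6, matching y values: none (0 points).
  x = 13: rhs = 5, matching y values: none (0 points).
  x = 14: rhs = 14, matching y values: none (0 points).
  x = 15: rhs = 5, matching y values: none (0 points).
  x = 16: rhs = 1, matching y values: 1, 16 (2 points).
Total affine count: 12.
Full point count |E(F_17)| = 12 + 1 = 13.
Hasse bound: |13 − (17+1)| = |-5| = 5 ≤ 2√17 ≈ 8.2462 ✓.


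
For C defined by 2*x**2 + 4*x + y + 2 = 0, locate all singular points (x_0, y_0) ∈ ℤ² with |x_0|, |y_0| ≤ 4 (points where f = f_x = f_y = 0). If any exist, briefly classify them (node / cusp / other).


No singular points in the scanned grid; C is smooth there.

Compute partial derivatives:
  f_x = 4*x + 4.
  f_y = 1.
f_y = 1 is a nonzero constant, so f_y never vanishes: no point (x, y) can satisfy f = f_x = f_y = 0. In particular no (x, y) ∈ {−4, ..., 4}² is singular; the curve is smooth.


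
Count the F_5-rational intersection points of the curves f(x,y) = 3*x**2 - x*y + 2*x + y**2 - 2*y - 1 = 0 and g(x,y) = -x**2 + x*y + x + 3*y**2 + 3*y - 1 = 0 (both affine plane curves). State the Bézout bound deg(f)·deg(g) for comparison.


Common zeros: {(2, 4)}; count = 1; Bézout bound = 4.

deg(f) = 2, deg(g) = 2, so Bézout bound = 4.
Scan x ∈ F_5. For each x, list the y ∈ F_5 with f(x, y) ≡ 0 and those with g(x, y) ≡ 0 (mod 5); the common zeros in that column are the intersection.
  x = 0: f ≡ 0 at y ∈ ∅; g ≡ 0 at y ∈ {1, 3}; common: ∅.
  x = 1: f ≡ 0 at y ∈ ∅; g ≡ 0 at y ∈ ∅; common: ∅.
  x = 2: f ≡ 0 at y ∈ {0, 4}; g ≡ 0 at y ∈ {1, 4}; common: {4}.
  x = 3: f ≡ 0 at y ∈ ∅; g ≡ 0 at y ∈ {4}; common: ∅.
  x = 4: f ≡ 0 at y ∈ {0, 1}; g ≡ 0 at y ∈ {3}; common: ∅.
Collecting: common zeros = {(2, 4)}, so the count is 1.
Comparison with the Bézout bound: 1 ≤ 4 = deg(f)·deg(g), as expected for curves with no common component (the affine F_5-count falls short of the bound because intersections may lie at infinity, over extension fields, or carry multiplicity).


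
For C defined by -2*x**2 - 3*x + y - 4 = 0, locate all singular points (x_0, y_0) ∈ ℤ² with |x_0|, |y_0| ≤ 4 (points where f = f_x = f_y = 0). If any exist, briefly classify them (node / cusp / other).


No singular points in the scanned grid; C is smooth there.

Compute partial derivatives:
  f_x = -4*x - 3.
  f_y = 1.
f_y = 1 is a nonzero constant, so f_y never vanishes: no point (x, y) can satisfy f = f_x = f_y = 0. In particular no (x, y) ∈ {−4, ..., 4}² is singular; the curve is smooth.


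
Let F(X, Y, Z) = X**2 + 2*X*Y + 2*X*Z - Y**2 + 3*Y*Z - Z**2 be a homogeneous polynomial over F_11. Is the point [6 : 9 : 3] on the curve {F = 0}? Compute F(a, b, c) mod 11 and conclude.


F(6,9,3) ≡ 6 (mod 11); P is NOT on the curve.

Evaluate F(6, 9, 3) term-by-term (mod 11).
  X**2 ↦ 1·36·1·1 = 36
  2*X*Y ↦ 2·6·9·1 = 108
  2*X*Z ↦ 2·6·1·3 = 36
  -Y**2 ↦ -1·1·81·1 = -81
  3*Y*Z ↦ 3·1·9·3 = 81
  -Z**2 ↦ -1·1·1·9 = -9
Sum: F(6, 9, 3) = (36) + (108) + (36) + (-81) + (81) + (-9) = 171.
Reducing mod 11: 171 ≡ 6 (mod 11).
Since F(a, b, c) ≡ 6 ≠ 0 (mod 11), P does NOT lie on the curve.


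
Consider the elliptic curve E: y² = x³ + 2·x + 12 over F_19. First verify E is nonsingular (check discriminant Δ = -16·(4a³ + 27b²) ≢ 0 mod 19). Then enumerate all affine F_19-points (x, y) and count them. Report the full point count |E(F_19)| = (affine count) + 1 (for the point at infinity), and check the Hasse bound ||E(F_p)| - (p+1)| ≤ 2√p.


Affine points = {(2, 9), (2, 10), (3, 8), (3, 11), (10, 5), (10, 14), (11, 4), (11, 15), (12, 4), (12, 15), (15, 4), (15, 15), (16, 6), (16, 13), (17, 0), (18, 3), (18, 16)}; affine count = 17; |E(F_19)| = 18.

Discriminant check: Δ ∝ 4a³ + 27b² = 4·2³ + 27·12² = 4·8 + 27·144 ≡ 6 (mod 19). Nonzero ⇒ E is nonsingular.
For each x ∈ F_19, compute rhs = x³ + 2·x + 12 mod 19, then count y ∈ F_19 with y² ≡ rhs.
  x = 0: rhs = 12, matching y values: none (0 points).
  x = 1: rhs = 15, matching y values: none (0 points).
  x = 2: rhs = 5, matching y values: 9, 10 (2 points).
  x = 3: rhs = 7, matching y values: 8, 11 (2 points).
  x = 4: rhs = 8, matching y values: none (0 points).
  x = 5: rhs = 14, matching y values: none (0 points).
  x = 6: rhs = 12, matching y values: none (0 points).
  x = 7: rhs = 8, matching y values: none (0 points).
  x = 8: rhs = 8, matching y values: none (0 points).
  x = 9: rhs = 18, matching y values: none (0 points).
  x = 10: rhs = 6, matching y values: 5, 14 (2 points).
  x = 11: rhs = 16, matching y values: 4, 15 (2 points).
  x = 12: rhs = 16, matching y values: 4, 15 (2 points).
  x = 13: rhs = 12, matching y values: none (0 points).
  x = 14: rhs = 10, matching y values: none (0 points).
  x = 15: rhs = 16, matching y values: 4, 15 (2 points).
  x = 16: rhs = 17, matching y values: 6, 13 (2 points).
  x = 17: rhs = 0, matching y values: 0 (1 points).
  x = 18: rhs = 9, matching y values: 3, 16 (2 points).
Total affine count: 17.
Full point count |E(F_19)| = 17 + 1 = 18.
Hasse bound: |18 − (19+1)| = |-2| = 2 ≤ 2√19 ≈ 8.7178 ✓.


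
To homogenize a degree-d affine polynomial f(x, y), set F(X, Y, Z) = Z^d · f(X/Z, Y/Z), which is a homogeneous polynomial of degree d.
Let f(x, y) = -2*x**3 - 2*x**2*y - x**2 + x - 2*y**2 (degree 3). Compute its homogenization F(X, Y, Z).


F(X, Y, Z) = -2*X**3 - 2*X**2*Y - X**2*Z + X*Z**2 - 2*Y**2*Z

deg(f) = 3.
Substitute x = X/Z, y = Y/Z into f, then multiply by Z^3.
  monomial -2·x^3·y^0 ↦ -2·X^3·Y^0·Z^0.
  monomial -2·x^2·y^1 ↦ -2·X^2·Y^1·Z^0.
  monomial -1·x^2·y^0 ↦ -1·X^2·Y^0·Z^1.
  monomial 1·x^1·y^0 ↦ 1·X^1·Y^0·Z^2.
  monomial -2·x^0·y^2 ↦ -2·X^0·Y^2·Z^1.
Collecting: F(X, Y, Z) = -2*X**3 - 2*X**2*Y - X**2*Z + X*Z**2 - 2*Y**2*Z.


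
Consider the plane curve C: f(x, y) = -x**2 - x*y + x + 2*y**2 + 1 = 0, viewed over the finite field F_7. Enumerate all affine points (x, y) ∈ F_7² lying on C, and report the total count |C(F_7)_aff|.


Affine F_7-points: {(1, 2), (3, 6), (5, 2), (5, 4), (6, 4), (6, 6)}; count = 6.

For each of the 49 pairs (x, y) ∈ F_7², evaluate f(x, y) mod 7. Record the zeros.
  x = 0: [0↦1, 1↦3, 2↦2, 3↦5, 4↦5, 5↦2, 6↦3]  zeros at y ∈ ∅
  x = 1: [0↦1, 1↦2, 2↦0, 3↦2, 4↦1, 5↦4, 6↦4]  zeros at y ∈ {2}
  x = 2: [0↦6, 1↦6, 2↦3, 3↦4, 4↦2, 5↦4, 6↦3]  zeros at y ∈ ∅
  x = 3: [0↦2, 1↦1, 2↦4, 3↦4, 4↦1, 5↦2, 6↦0]  zeros at y ∈ {6}
  x = 4: [0↦3, 1↦1, 2↦3, 3↦2, 4↦5, 5↦5, 6↦2]  zeros at y ∈ ∅
  x = 5: [0↦2, 1↦6, 2↦0, 3↦5, 4↦0, 5↦6, 6↦2]  zeros at y ∈ {2, 4}
  x = 6: [0↦6, 1↦2, 2↦2, 3↦6, 4↦0, 5↦5, 6↦0]  zeros at y ∈ {4, 6}
Collecting zeros: affine points = {(1, 2), (3, 6), (5, 2), (5, 4), (6, 4), (6, 6)}.
Total count |C(F_7)_aff| = 6.


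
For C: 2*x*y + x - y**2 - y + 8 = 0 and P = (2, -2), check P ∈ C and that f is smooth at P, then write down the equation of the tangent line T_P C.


Tangent line at P: -3*x + 7*y + 20 = 0.

Step 1: f(2, -2) = 0, so P lies on C.
Step 2: partial derivatives
  f_x(x, y) = 2*y + 1, f_y(x, y) = 2*x - 2*y - 1.
  f_x(P) = -3, f_y(P) = 7 (gradient nonzero, so P is smooth).
Step 3: tangent line at P: -3·(x − 2) + 7·(y − -2) = 0.
Expanding: -3*x + 7*y + 20 = 0.


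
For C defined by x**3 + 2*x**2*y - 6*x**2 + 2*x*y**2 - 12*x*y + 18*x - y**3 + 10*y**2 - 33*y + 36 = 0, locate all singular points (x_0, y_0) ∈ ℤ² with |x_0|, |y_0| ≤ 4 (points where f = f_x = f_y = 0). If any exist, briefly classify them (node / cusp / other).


Singular points: {(0, 3)}; classification: cusp.

Compute partial derivatives:
  f_x = 3*x**2 + 4*x*y - 12*x + 2*y**2 - 12*y + 18.
  f_y = 2*x**2 + 4*x*y - 12*x - 3*y**2 + 20*y - 33.
Scan x_0 ∈ {−4, ..., 4}. For each x_0, f_y(x_0, y) is a polynomial in y; find its integer roots y ∈ {−4, ..., 4}, then test f_x and f at those candidates.
  x = -4: f_y(-4, y) = -3*y**2 + 4*y + 47; no integer root y with |y| ≤ 4.
  x = -3: f_y(-3, y) = -3*y**2 + 8*y + 21; no integer root y with |y| ≤ 4.
  x = -2: f_y(-2, y) = -3*y**2 + 12*y - 1; no integer root y with |y| ≤ 4.
  x = -1: f_y(-1, y) = -3*y**2 + 16*y - 19; no integer root y with |y| ≤ 4.
  x = 0: f_y(0, y) = -3*y**2 + 20*y - 33; vanishes at y ∈ {3}. (0, 3): f_x = 0, f = 0 — SINGULAR.
  x = 1: f_y(1, y) = -3*y**2 + 24*y - 43; no integer root y with |y| ≤ 4.
  x = 2: f_y(2, y) = -3*y**2 + 28*y - 49; no integer root y with |y| ≤ 4.
  x = 3: f_y(3, y) = -3*y**2 + 32*y - 51; no integer root y with |y| ≤ 4.
  x = 4: f_y(4, y) = -3*y**2 + 36*y - 49; no integer root y with |y| ≤ 4.
Only singular point on the grid: (0, 3).
Classify: substitute x = 0 + u, y = 3 + v and expand: f = u**3 + 2*u**2*v + 2*u*v**2 - v**3 + v**2.
No constant or linear terms (consistent with a singular point). Quadratic part: v**2. Cubic part: u**3 + 2*u**2*v + 2*u*v**2 - v**3.
The quadratic part v**2 is a perfect square, so there is a single (double) tangent line v = 0, i.e. y = 3. Restricting the cubic part to that line (v = 0) leaves u**3 ≠ 0, so f is not divisible by v and the branch is v² ≈ -u**3 to lowest order — this is a cusp.
Classification: cusp.


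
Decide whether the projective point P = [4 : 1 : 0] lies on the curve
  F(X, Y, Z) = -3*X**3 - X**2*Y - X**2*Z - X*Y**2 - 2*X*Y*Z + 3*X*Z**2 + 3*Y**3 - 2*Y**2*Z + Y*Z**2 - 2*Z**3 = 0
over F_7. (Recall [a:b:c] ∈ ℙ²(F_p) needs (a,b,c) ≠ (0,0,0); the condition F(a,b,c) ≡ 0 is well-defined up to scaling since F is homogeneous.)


F(4,1,0) ≡ 1 (mod 7); P is NOT on the curve.

Evaluate F(4, 1, 0) term-by-term (mod 7).
  -3*X**3 ↦ -3·64·1·1 = -192
  -X**2*Y ↦ -1·16·1·1 = -16
  -X**2*Z ↦ -1·16·1·0 = 0
  -X*Y**2 ↦ -1·4·1·1 = -4
  -2*X*Y*Z ↦ -2·4·1·0 = 0
  3*X*Z**2 ↦ 3·4·1·0 = 0
  3*Y**3 ↦ 3·1·1·1 = 3
  -2*Y**2*Z ↦ -2·1·1·0 = 0
  Y*Z**2 ↦ 1·1·1·0 = 0
  -2*Z**3 ↦ -2·1·1·0 = 0
Sum: F(4, 1, 0) = (-192) + (-16) + (0) + (-4) + (0) + (0) + (3) + (0) + (0) + (0) = -209.
Reducing mod 7: -209 ≡ 1 (mod 7).
Since F(a, b, c) ≡ 1 ≠ 0 (mod 7), P does NOT lie on the curve.


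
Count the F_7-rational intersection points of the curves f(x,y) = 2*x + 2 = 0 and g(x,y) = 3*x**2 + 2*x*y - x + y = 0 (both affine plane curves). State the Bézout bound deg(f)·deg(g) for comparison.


Common zeros: {(6, 4)}; count = 1; Bézout bound = 2.

deg(f) = 1, deg(g) = 2, so Bézout bound = 2.
Scan x ∈ F_7. For each x, list the y ∈ F_7 with f(x, y) ≡ 0 and those with g(x, y) ≡ 0 (mod 7); the common zeros in that column are the intersection.
  x = 0: f ≡ 0 at y ∈ ∅; g ≡ 0 at y ∈ {0}; common: ∅.
  x = 1: f ≡ 0 at y ∈ ∅; g ≡ 0 at y ∈ {4}; common: ∅.
  x = 2: f ≡ 0 at y ∈ ∅; g ≡ 0 at y ∈ {5}; common: ∅.
  x = 3: f ≡ 0 at y ∈ ∅; g ≡ 0 at y ∈ ∅; common: ∅.
  x = 4: f ≡ 0 at y ∈ ∅; g ≡ 0 at y ∈ {6}; common: ∅.
  x = 5: f ≡ 0 at y ∈ ∅; g ≡ 0 at y ∈ {0}; common: ∅.
  x = 6: f ≡ 0 at y ∈ {0, 1, 2, 3, 4, 5, 6}; g ≡ 0 at y ∈ {4}; common: {4}.
Collecting: common zeros = {(6, 4)}, so the count is 1.
Comparison with the Bézout bound: 1 ≤ 2 = deg(f)·deg(g), as expected for curves with no common component (the affine F_7-count falls short of the bound because intersections may lie at infinity, over extension fields, or carry multiplicity).


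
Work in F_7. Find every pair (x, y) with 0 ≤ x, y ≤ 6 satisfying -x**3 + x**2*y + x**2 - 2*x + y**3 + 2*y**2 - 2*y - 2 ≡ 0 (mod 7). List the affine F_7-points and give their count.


Affine F_7-points: {(2, 5), (3, 4), (4, 2), (5, 0)}; count = 4.

For each of the 49 pairs (x, y) ∈ F_7², evaluate f(x, y) mod 7. Record the zeros.
  x = 0: [0↦5, 1↦6, 2↦3, 3↦2, 4↦2, 5↦2, 6↦1]  zeros at y ∈ ∅
  x = 1: [0↦3, 1↦5, 2↦3, 3↦3, 4↦4, 5↦5, 6↦5]  zeros at y ∈ ∅
  x = 2: [0↦4, 1↦2, 2↦3, 3↦6, 4↦3, 5↦0, 6↦3]  zeros at y ∈ {5}
  x = 3: [0↦2, 1↦5, 2↦4, 3↦5, 4↦0, 5↦2, 6↦3]  zeros at y ∈ {4}
  x = 4: [0↦5, 1↦1, 2↦0, 3↦1, 4↦3, 5↦5, 6↦6]  zeros at y ∈ {2}
  x = 5: [0↦0, 1↦5, 2↦6, 3↦2, 4↦6, 5↦3, 6↦6]  zeros at y ∈ {0}
  x = 6: [0↦2, 1↦4, 2↦2, 3↦2, 4↦3, 5↦4, 6↦4]  zeros at y ∈ ∅
Collecting zeros: affine points = {(2, 5), (3, 4), (4, 2), (5, 0)}.
Total count |C(F_7)_aff| = 4.


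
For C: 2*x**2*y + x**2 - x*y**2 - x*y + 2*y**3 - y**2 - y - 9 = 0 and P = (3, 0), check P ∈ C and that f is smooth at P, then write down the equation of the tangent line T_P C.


Tangent line at P: 6*x + 14*y - 18 = 0.

Step 1: f(3, 0) = 0, so P lies on C.
Step 2: partial derivatives
  f_x(x, y) = 4*x*y + 2*x - y**2 - y, f_y(x, y) = 2*x**2 - 2*x*y - x + 6*y**2 - 2*y - 1.
  f_x(P) = 6, f_y(P) = 14 (gradient nonzero, so P is smooth).
Step 3: tangent line at P: 6·(x − 3) + 14·(y − 0) = 0.
Expanding: 6*x + 14*y - 18 = 0.


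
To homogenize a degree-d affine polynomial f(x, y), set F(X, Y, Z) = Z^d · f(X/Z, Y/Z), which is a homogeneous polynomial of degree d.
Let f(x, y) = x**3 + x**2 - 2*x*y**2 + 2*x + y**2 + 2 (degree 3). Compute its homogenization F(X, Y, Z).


F(X, Y, Z) = X**3 + X**2*Z - 2*X*Y**2 + 2*X*Z**2 + Y**2*Z + 2*Z**3

deg(f) = 3.
Substitute x = X/Z, y = Y/Z into f, then multiply by Z^3.
  monomial 1·x^3·y^0 ↦ 1·X^3·Y^0·Z^0.
  monomial 1·x^2·y^0 ↦ 1·X^2·Y^0·Z^1.
  monomial -2·x^1·y^2 ↦ -2·X^1·Y^2·Z^0.
  monomial 2·x^1·y^0 ↦ 2·X^1·Y^0·Z^2.
  monomial 1·x^0·y^2 ↦ 1·X^0·Y^2·Z^1.
  monomial 2·x^0·y^0 ↦ 2·X^0·Y^0·Z^3.
Collecting: F(X, Y, Z) = X**3 + X**2*Z - 2*X*Y**2 + 2*X*Z**2 + Y**2*Z + 2*Z**3.


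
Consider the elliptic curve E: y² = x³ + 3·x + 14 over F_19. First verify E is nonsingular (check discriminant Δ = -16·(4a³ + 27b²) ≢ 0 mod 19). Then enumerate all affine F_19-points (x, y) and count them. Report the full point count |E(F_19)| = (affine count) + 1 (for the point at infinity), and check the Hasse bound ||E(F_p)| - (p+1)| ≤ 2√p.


Affine points = {(2, 3), (2, 16), (6, 1), (6, 18), (7, 6), (7, 13), (12, 7), (12, 12), (14, 8), (14, 11), (16, 4), (16, 15), (17, 0)}; affine count = 13; |E(F_19)| = 14.

Discriminant check: Δ ∝ 4a³ + 27b² = 4·3³ + 27·14² = 4·27 + 27·196 ≡ 4 (mod 19). Nonzero ⇒ E is nonsingular.
For each x ∈ F_19, compute rhs = x³ + 3·x + 14 mod 19, then count y ∈ F_19 with y² ≡ rhs.
  x = 0: rhs = 14, matching y values: none (0 points).
  x = 1: rhs = 18, matching y values: none (0 points).
  x = 2: rhs = 9, matching y values: 3, 16 (2 points).
  x = 3: rhs = 12, matching y values: none (0 points).
  x = 4: rhs = 14, matching y values: none (0 points).
  x = 5: rhs = 2, matching y values: none (0 points).
  x = 6: rhs = 1, matching y values: 1, 18 (2 points).
  x = 7: rhs = 17, matching y values: 6, 13 (2 points).
  x = 8: rhs = 18, matching y values: none (0 points).
  x = 9: rhs = 10, matching y values: none (0 points).
  x = 10: rhs = 18, matching y values: none (0 points).
  x = 11: rhs = 10, matching y values: none (0 points).
  x = 12: rhs = 11, matching y values: 7, 12 (2 points).
  x = 13: rhs = 8, matching y values: none (0 points).
  x = 14: rhs = 7, matching y values: 8, 11 (2 points).
  x = 15: rhs = 14, matching y values: none (0 points).
  x = 16: rhs = 16, matching y values: 4, 15 (2 points).
  x = 17: rhs = 0, matching y values: 0 (1 points).
  x = 18: rhs = 10, matching y values: none (0 points).
Total affine count: 13.
Full point count |E(F_19)| = 13 + 1 = 14.
Hasse bound: |14 − (19+1)| = |-6| = 6 ≤ 2√19 ≈ 8.7178 ✓.


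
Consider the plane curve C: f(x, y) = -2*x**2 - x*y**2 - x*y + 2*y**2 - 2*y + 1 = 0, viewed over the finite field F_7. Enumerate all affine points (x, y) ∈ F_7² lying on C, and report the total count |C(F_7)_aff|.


Affine F_7-points: {(2, 0), (5, 0)}; count = 2.

For each of the 49 pairs (x, y) ∈ F_7², evaluate f(x, y) mod 7. Record the zeros.
  x = 0: [0↦1, 1↦1, 2↦5, 3↦6, 4↦4, 5↦6, 6↦5]  zeros at y ∈ ∅
  x = 1: [0↦6, 1↦4, 2↦4, 3↦6, 4↦3, 5↦2, 6↦3]  zeros at y ∈ ∅
  x = 2: [0↦0, 1↦3, 2↦6, 3↦2, 4↦5, 5↦1, 6↦4]  zeros at y ∈ {0}
  x = 3: [0↦4, 1↦5, 2↦4, 3↦1, 4↦3, 5↦3, 6↦1]  zeros at y ∈ ∅
  x = 4: [0↦4, 1↦3, 2↦5, 3↦3, 4↦4, 5↦1, 6↦1]  zeros at y ∈ ∅
  x = 5: [0↦0, 1↦4, 2↦2, 3↦1, 4↦1, 5↦2, 6↦4]  zeros at y ∈ {0}
  x = 6: [0↦6, 1↦1, 2↦2, 3↦2, 4↦1, 5↦6, 6↦3]  zeros at y ∈ ∅
Collecting zeros: affine points = {(2, 0), (5, 0)}.
Total count |C(F_7)_aff| = 2.


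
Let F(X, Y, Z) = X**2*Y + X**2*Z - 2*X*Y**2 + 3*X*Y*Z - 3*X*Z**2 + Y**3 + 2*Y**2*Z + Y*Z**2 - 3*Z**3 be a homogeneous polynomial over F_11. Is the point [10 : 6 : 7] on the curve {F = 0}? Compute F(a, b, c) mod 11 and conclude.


F(10,6,7) ≡ 3 (mod 11); P is NOT on the curve.

Evaluate F(10, 6, 7) term-by-term (mod 11).
  X**2*Y ↦ 1·100·6·1 = 600
  X**2*Z ↦ 1·100·1·7 = 700
  -2*X*Y**2 ↦ -2·10·36·1 = -720
  3*X*Y*Z ↦ 3·10·6·7 = 1260
  -3*X*Z**2 ↦ -3·10·1·49 = -1470
  Y**3 ↦ 1·1·216·1 = 216
  2*Y**2*Z ↦ 2·1·36·7 = 504
  Y*Z**2 ↦ 1·1·6·49 = 294
  -3*Z**3 ↦ -3·1·1·343 = -1029
Sum: F(10, 6, 7) = (600) + (700) + (-720) + (1260) + (-1470) + (216) + (504) + (294) + (-1029) = 355.
Reducing mod 11: 355 ≡ 3 (mod 11).
Since F(a, b, c) ≡ 3 ≠ 0 (mod 11), P does NOT lie on the curve.


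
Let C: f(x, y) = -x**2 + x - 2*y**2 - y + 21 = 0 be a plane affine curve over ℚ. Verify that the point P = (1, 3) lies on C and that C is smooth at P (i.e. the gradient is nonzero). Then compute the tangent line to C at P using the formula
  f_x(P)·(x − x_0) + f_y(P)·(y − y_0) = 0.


Tangent line at P: -x - 13*y + 40 = 0.

Step 1: f(1, 3) = 0, so P lies on C.
Step 2: partial derivatives
  f_x(x, y) = 1 - 2*x, f_y(x, y) = -4*y - 1.
  f_x(P) = -1, f_y(P) = -13 (gradient nonzero, so P is smooth).
Step 3: tangent line at P: -1·(x − 1) + -13·(y − 3) = 0.
Expanding: -x - 13*y + 40 = 0.


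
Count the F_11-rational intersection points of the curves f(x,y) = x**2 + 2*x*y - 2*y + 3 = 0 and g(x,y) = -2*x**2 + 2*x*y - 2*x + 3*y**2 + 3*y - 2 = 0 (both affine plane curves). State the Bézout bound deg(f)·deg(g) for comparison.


Common zeros: {(4, 6)}; count = 1; Bézout bound = 4.

deg(f) = 2, deg(g) = 2, so Bézout bound = 4.
Scan x ∈ F_11. For each x, list the y ∈ F_11 with f(x, y) ≡ 0 and those with g(x, y) ≡ 0 (mod 11); the common zeros in that column are the intersection.
  x = 0: f ≡ 0 at y ∈ {7}; g ≡ 0 at y ∈ {5}; common: ∅.
  x = 1: f ≡ 0 at y ∈ ∅; g ≡ 0 at y ∈ {6, 7}; common: ∅.
  x = 2: f ≡ 0 at y ∈ {2}; g ≡ 0 at y ∈ ∅; common: ∅.
  x = 3: f ≡ 0 at y ∈ {8}; g ≡ 0 at y ∈ ∅; common: ∅.
  x = 4: f ≡ 0 at y ∈ {6}; g ≡ 0 at y ∈ {5, 6}; common: {6}.
  x = 5: f ≡ 0 at y ∈ {2}; g ≡ 0 at y ∈ {7}; common: ∅.
  x = 6: f ≡ 0 at y ∈ {6}; g ≡ 0 at y ∈ {2, 4}; common: ∅.
  x = 7: f ≡ 0 at y ∈ {3}; g ≡ 0 at y ∈ ∅; common: ∅.
  x = 8: f ≡ 0 at y ∈ {7}; g ≡ 0 at y ∈ {4, 8}; common: ∅.
  x = 9: f ≡ 0 at y ∈ {3}; g ≡ 0 at y ∈ ∅; common: ∅.
  x = 10: f ≡ 0 at y ∈ {1}; g ≡ 0 at y ∈ {8, 10}; common: ∅.
Collecting: common zeros = {(4, 6)}, so the count is 1.
Comparison with the Bézout bound: 1 ≤ 4 = deg(f)·deg(g), as expected for curves with no common component (the affine F_11-count falls short of the bound because intersections may lie at infinity, over extension fields, or carry multiplicity).


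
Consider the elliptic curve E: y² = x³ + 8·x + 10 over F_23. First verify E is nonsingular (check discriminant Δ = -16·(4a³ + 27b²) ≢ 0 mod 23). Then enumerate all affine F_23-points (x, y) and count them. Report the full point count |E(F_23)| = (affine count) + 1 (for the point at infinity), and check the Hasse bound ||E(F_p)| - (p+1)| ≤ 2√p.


Affine points = {(7, 8), (7, 15), (9, 11), (9, 12), (10, 3), (10, 20), (11, 7), (11, 16), (15, 3), (15, 20), (16, 5), (16, 18), (18, 11), (18, 12), (19, 11), (19, 12), (21, 3), (21, 20), (22, 1), (22, 22)}; affine count = 20; |E(F_23)| = 21.

Discriminant check: Δ ∝ 4a³ + 27b² = 4·8³ + 27·10² = 4·512 + 27·100 ≡ 10 (mod 23). Nonzero ⇒ E is nonsingular.
For each x ∈ F_23, compute rhs = x³ + 8·x + 10 mod 23, then count y ∈ F_23 with y² ≡ rhs.
  x = 0: rhs = 10, matching y values: none (0 points).
  x = 1: rhs = 19, matching y values: none (0 points).
  x = 2: rhs = 11, matching y values: none (0 points).
  x = 3: rhs = 15, matching y values: none (0 points).
  x = 4: rhs = 14, matching y values: none (0 points).
  x = 5: rhs = 14, matching y values: none (0 points).
  x = 6: rhs = 21, matching y values: none (0 points).
  x = 7: rhs = 18, matching y values: 8, 15 (2 points).
  x = 8: rhs = 11, matching y values: none (0 points).
  x = 9: rhs = 6, matching y values: 11, 12 (2 points).
  x = 10: rhs = 9, matching y values: 3, 20 (2 points).
  x = 11: rhs = 3, matching y values: 7, 16 (2 points).
  x = 12: rhs = 17, matching y values: none (0 points).
  x = 13: rhs = 11, matching y values: none (0 points).
  x = 14: rhs = 14, matching y values: none (0 points).
  x = 15: rhs = 9, matching y values: 3, 20 (2 points).
  x = 16: rhs = 2, matching y values: 5, 18 (2 points).
  x = 17: rhs = 22, matching y values: none (0 points).
  x = 18: rhs = 6, matching y values: 11, 12 (2 points).
  x = 19: rhs = 6, matching y values: 11, 12 (2 points).
  x = 20: rhs = 5, matching y values: none (0 points).
  x = 21: rhs = 9, matching y values: 3, 20 (2 points).
  x = 22: rhs = 1, matching y values: 1, 22 (2 points).
Total affine count: 20.
Full point count |E(F_23)| = 20 + 1 = 21.
Hasse bound: |21 − (23+1)| = |-3| = 3 ≤ 2√23 ≈ 9.5917 ✓.


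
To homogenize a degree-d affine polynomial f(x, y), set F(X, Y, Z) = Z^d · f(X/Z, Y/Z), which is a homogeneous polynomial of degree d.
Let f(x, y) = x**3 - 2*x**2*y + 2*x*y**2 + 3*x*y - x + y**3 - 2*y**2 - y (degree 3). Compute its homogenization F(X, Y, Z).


F(X, Y, Z) = X**3 - 2*X**2*Y + 2*X*Y**2 + 3*X*Y*Z - X*Z**2 + Y**3 - 2*Y**2*Z - Y*Z**2

deg(f) = 3.
Substitute x = X/Z, y = Y/Z into f, then multiply by Z^3.
  monomial 1·x^3·y^0 ↦ 1·X^3·Y^0·Z^0.
  monomial -2·x^2·y^1 ↦ -2·X^2·Y^1·Z^0.
  monomial 2·x^1·y^2 ↦ 2·X^1·Y^2·Z^0.
  monomial 3·x^1·y^1 ↦ 3·X^1·Y^1·Z^1.
  monomial -1·x^1·y^0 ↦ -1·X^1·Y^0·Z^2.
  monomial 1·x^0·y^3 ↦ 1·X^0·Y^3·Z^0.
  monomial -2·x^0·y^2 ↦ -2·X^0·Y^2·Z^1.
  monomial -1·x^0·y^1 ↦ -1·X^0·Y^1·Z^2.
Collecting: F(X, Y, Z) = X**3 - 2*X**2*Y + 2*X*Y**2 + 3*X*Y*Z - X*Z**2 + Y**3 - 2*Y**2*Z - Y*Z**2.


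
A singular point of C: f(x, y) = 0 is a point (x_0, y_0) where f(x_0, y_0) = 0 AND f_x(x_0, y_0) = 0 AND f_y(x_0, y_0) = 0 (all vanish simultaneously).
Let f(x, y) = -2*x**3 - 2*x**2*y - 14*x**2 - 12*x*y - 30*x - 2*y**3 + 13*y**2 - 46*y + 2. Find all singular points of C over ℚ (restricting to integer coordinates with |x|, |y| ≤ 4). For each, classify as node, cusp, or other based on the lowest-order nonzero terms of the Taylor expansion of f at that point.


Singular points: {(-3, 2)}; classification: cusp.

Compute partial derivatives:
  f_x = -6*x**2 - 4*x*y - 28*x - 12*y - 30.
  f_y = -2*x**2 - 12*x - 6*y**2 + 26*y - 46.
Scan x_0 ∈ {−4, ..., 4}. For each x_0, f_y(x_0, y) is a polynomial in y; find its integer roots y ∈ {−4, ..., 4}, then test f_x and f at those candidates.
  x = -4: f_y(-4, y) = -6*y**2 + 26*y - 30; no integer root y with |y| ≤ 4.
  x = -3: f_y(-3, y) = -6*y**2 + 26*y - 28; vanishes at y ∈ {2}. (-3, 2): f_x = 0, f = 0 — SINGULAR.
  x = -2: f_y(-2, y) = -6*y**2 + 26*y - 30; no integer root y with |y| ≤ 4.
  x = -1: f_y(-1, y) = -6*y**2 + 26*y - 36; no integer root y with |y| ≤ 4.
  x = 0: f_y(0, y) = -6*y**2 + 26*y - 46; no integer root y with |y| ≤ 4.
  x = 1: f_y(1, y) = -6*y**2 + 26*y - 60; no integer root y with |y| ≤ 4.
  x = 2: f_y(2, y) = -6*y**2 + 26*y - 78; no integer root y with |y| ≤ 4.
  x = 3: f_y(3, y) = -6*y**2 + 26*y - 100; no integer root y with |y| ≤ 4.
  x = 4: f_y(4, y) = -6*y**2 + 26*y - 126; no integer root y with |y| ≤ 4.
Only singular point on the grid: (-3, 2).
Classify: substitute x = -3 + u, y = 2 + v and expand: f = -2*u**3 - 2*u**2*v - 2*v**3 + v**2.
No constant or linear terms (consistent with a singular point). Quadratic part: v**2. Cubic part: -2*u**3 - 2*u**2*v - 2*v**3.
The quadratic part v**2 is a perfect square, so there is a single (double) tangent line v = 0, i.e. y = 2. Restricting the cubic part to that line (v = 0) leaves -2*u**3 ≠ 0, so f is not divisible by v and the branch is v² ≈ 2*u**3 to lowest order — this is a cusp.
Classification: cusp.


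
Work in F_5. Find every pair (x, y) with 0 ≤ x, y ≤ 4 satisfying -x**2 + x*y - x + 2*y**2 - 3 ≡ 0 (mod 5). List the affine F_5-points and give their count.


Affine F_5-points: {(0, 2), (0, 3), (1, 0), (1, 2), (2, 1), (2, 3), (3, 0), (3, 1), (4, 4)}; count = 9.

For each of the 25 pairs (x, y) ∈ F_5², evaluate f(x, y) mod 5. Record the zeros.
  x = 0: [0↦2, 1↦4, 2↦0, 3↦0, 4↦4]  zeros at y ∈ {2, 3}
  x = 1: [0↦0, 1↦3, 2↦0, 3↦1, 4↦1]  zeros at y ∈ {0, 2}
  x = 2: [0↦1, 1↦0, 2↦3, 3↦0, 4↦1]  zeros at y ∈ {1, 3}
  x = 3: [0↦0, 1↦0, 2↦4, 3↦2, 4↦4]  zeros at y ∈ {0, 1}
  x = 4: [0↦2, 1↦3, 2↦3, 3↦2, 4↦0]  zeros at y ∈ {4}
Collecting zeros: affine points = {(0, 2), (0, 3), (1, 0), (1, 2), (2, 1), (2, 3), (3, 0), (3, 1), (4, 4)}.
Total count |C(F_5)_aff| = 9.


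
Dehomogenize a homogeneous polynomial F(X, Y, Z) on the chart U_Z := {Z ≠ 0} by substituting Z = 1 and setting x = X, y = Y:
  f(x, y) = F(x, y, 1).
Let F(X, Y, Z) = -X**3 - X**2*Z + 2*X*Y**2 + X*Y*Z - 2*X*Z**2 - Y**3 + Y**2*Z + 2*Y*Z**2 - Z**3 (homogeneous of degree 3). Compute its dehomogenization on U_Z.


f(x, y) = -x**3 - x**2 + 2*x*y**2 + x*y - 2*x - y**3 + y**2 + 2*y - 1

On U_Z we set Z = 1. Each monomial c·X^i·Y^j·Z^k in F becomes c·x^i·y^j·1^k = c·x^i·y^j.
Substituting Z = 1: F(X, Y, 1) = -x**3 - x**2 + 2*x*y**2 + x*y - 2*x - y**3 + y**2 + 2*y - 1.
Note: deg(f) ≤ deg(F) = 3; strict inequality happens when F is divisible by Z (lost terms).


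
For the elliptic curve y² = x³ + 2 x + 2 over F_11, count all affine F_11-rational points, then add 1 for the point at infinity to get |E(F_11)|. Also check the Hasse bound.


Affine points = {(1, 4), (1, 7), (2, 5), (2, 6), (5, 4), (5, 7), (9, 1), (9, 10)}; affine count = 8; |E(F_11)| = 9.

Discriminant check: Δ ∝ 4a³ + 27b² = 4·2³ + 27·2² = 4·8 + 27·4 ≡ 8 (mod 11). Nonzero ⇒ E is nonsingular.
For each x ∈ F_11, compute rhs = x³ + 2·x + 2 mod 11, then count y ∈ F_11 with y² ≡ rhs.
  x = 0: rhs = 2, matching y values: none (0 points).
  x = 1: rhs = 5, matching y values: 4, 7 (2 points).
  x = 2: rhs = 3, matching y values: 5, 6 (2 points).
  x = 3: rhs = 2, matching y values: none (0 points).
  x = 4: rhs = 8, matching y values: none (0 points).
  x = 5: rhs = 5, matching y values: 4, 7 (2 points).
  x = 6: rhs = 10, matching y values: none (0 points).
  x = 7: rhs = 7, matching y values: none (0 points).
  x = 8: rhs = 2, matching y values: none (0 points).
  x = 9: rhs = 1, matching y values: 1, 10 (2 points).
  x = 10: rhs = 10, matching y values: none (0 points).
Total affine count: 8.
Full point count |E(F_11)| = 8 + 1 = 9.
Hasse bound: |9 − (11+1)| = |-3| = 3 ≤ 2√11 ≈ 6.6332 ✓.


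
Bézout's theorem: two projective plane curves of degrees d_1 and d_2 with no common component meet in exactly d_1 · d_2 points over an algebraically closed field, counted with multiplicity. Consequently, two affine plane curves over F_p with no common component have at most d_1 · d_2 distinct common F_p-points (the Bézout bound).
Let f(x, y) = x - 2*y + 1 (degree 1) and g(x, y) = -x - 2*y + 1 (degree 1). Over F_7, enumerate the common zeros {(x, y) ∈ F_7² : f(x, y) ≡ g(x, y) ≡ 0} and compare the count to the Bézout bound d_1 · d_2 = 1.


Common zeros: {(0, 4)}; count = 1; Bézout bound = 1.

deg(f) = 1, deg(g) = 1, so Bézout bound = 1.
Scan x ∈ F_7. For each x, list the y ∈ F_7 with f(x, y) ≡ 0 and those with g(x, y) ≡ 0 (mod 7); the common zeros in that column are the intersection.
  x = 0: f ≡ 0 at y ∈ {4}; g ≡ 0 at y ∈ {4}; common: {4}.
  x = 1: f ≡ 0 at y ∈ {1}; g ≡ 0 at y ∈ {0}; common: ∅.
  x = 2: f ≡ 0 at y ∈ {5}; g ≡ 0 at y ∈ {3}; common: ∅.
  x = 3: f ≡ 0 at y ∈ {2}; g ≡ 0 at y ∈ {6}; common: ∅.
  x = 4: f ≡ 0 at y ∈ {6}; g ≡ 0 at y ∈ {2}; common: ∅.
  x = 5: f ≡ 0 at y ∈ {3}; g ≡ 0 at y ∈ {5}; common: ∅.
  x = 6: f ≡ 0 at y ∈ {0}; g ≡ 0 at y ∈ {1}; common: ∅.
Collecting: common zeros = {(0, 4)}, so the count is 1.
Comparison with the Bézout bound: 1 ≤ 1 = deg(f)·deg(g), as expected for curves with no common component (the bound is attained).


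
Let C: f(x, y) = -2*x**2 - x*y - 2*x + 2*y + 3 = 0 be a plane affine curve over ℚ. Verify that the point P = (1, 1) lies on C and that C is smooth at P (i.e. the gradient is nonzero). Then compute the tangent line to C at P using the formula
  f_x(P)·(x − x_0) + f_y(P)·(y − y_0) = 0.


Tangent line at P: -7*x + y + 6 = 0.

Step 1: f(1, 1) = 0, so P lies on C.
Step 2: partial derivatives
  f_x(x, y) = -4*x - y - 2, f_y(x, y) = 2 - x.
  f_x(P) = -7, f_y(P) = 1 (gradient nonzero, so P is smooth).
Step 3: tangent line at P: -7·(x − 1) + 1·(y − 1) = 0.
Expanding: -7*x + y + 6 = 0.


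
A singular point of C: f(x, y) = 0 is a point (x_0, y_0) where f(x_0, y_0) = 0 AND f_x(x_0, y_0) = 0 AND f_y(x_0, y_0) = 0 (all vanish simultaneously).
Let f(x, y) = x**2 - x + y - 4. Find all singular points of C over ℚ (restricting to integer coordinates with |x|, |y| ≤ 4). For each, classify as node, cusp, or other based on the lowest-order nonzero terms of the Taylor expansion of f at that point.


No singular points in the scanned grid; C is smooth there.

Compute partial derivatives:
  f_x = 2*x - 1.
  f_y = 1.
f_y = 1 is a nonzero constant, so f_y never vanishes: no point (x, y) can satisfy f = f_x = f_y = 0. In particular no (x, y) ∈ {−4, ..., 4}² is singular; the curve is smooth.


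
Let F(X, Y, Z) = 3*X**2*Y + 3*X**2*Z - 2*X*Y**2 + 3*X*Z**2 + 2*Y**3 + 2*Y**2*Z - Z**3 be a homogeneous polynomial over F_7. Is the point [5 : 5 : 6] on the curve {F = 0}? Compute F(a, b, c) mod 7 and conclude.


F(5,5,6) ≡ 0 (mod 7); P is on the curve.

Evaluate F(5, 5, 6) term-by-term (mod 7).
  3*X**2*Y ↦ 3·25·5·1 = 375
  3*X**2*Z ↦ 3·25·1·6 = 450
  -2*X*Y**2 ↦ -2·5·25·1 = -250
  3*X*Z**2 ↦ 3·5·1·36 = 540
  2*Y**3 ↦ 2·1·125·1 = 250
  2*Y**2*Z ↦ 2·1·25·6 = 300
  -Z**3 ↦ -1·1·1·216 = -216
Sum: F(5, 5, 6) = (375) + (450) + (-250) + (540) + (250) + (300) + (-216) = 1449.
Reducing mod 7: 1449 ≡ 0 (mod 7).
Since F(a, b, c) ≡ 0 (mod 7), P lies on the curve.


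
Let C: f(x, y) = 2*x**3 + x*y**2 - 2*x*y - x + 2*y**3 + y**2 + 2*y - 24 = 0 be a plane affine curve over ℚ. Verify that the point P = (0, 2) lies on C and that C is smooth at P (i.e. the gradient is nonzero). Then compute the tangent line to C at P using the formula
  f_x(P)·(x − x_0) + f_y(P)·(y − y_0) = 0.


Tangent line at P: -x + 30*y - 60 = 0.

Step 1: f(0, 2) = 0, so P lies on C.
Step 2: partial derivatives
  f_x(x, y) = 6*x**2 + y**2 - 2*y - 1, f_y(x, y) = 2*x*y - 2*x + 6*y**2 + 2*y + 2.
  f_x(P) = -1, f_y(P) = 30 (gradient nonzero, so P is smooth).
Step 3: tangent line at P: -1·(x − 0) + 30·(y − 2) = 0.
Expanding: -x + 30*y - 60 = 0.


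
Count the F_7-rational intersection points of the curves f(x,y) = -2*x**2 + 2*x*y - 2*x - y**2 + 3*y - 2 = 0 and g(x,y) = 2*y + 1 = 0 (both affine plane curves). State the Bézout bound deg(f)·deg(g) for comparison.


Common zeros: {(1, 3)}; count = 1; Bézout bound = 2.

deg(f) = 2, deg(g) = 1, so Bézout bound = 2.
Scan x ∈ F_7. For each x, list the y ∈ F_7 with f(x, y) ≡ 0 and those with g(x, y) ≡ 0 (mod 7); the common zeros in that column are the intersection.
  x = 0: f ≡ 0 at y ∈ {1, 2}; g ≡ 0 at y ∈ {3}; common: ∅.
  x = 1: f ≡ 0 at y ∈ {2, 3}; g ≡ 0 at y ∈ {3}; common: {3}.
  x = 2: f ≡ 0 at y ∈ {0}; g ≡ 0 at y ∈ {3}; common: ∅.
  x = 3: f ≡ 0 at y ∈ ∅; g ≡ 0 at y ∈ {3}; common: ∅.
  x = 4: f ≡ 0 at y ∈ {0, 4}; g ≡ 0 at y ∈ {3}; common: ∅.
  x = 5: f ≡ 0 at y ∈ ∅; g ≡ 0 at y ∈ {3}; common: ∅.
  x = 6: f ≡ 0 at y ∈ {4}; g ≡ 0 at y ∈ {3}; common: ∅.
Collecting: common zeros = {(1, 3)}, so the count is 1.
Comparison with the Bézout bound: 1 ≤ 2 = deg(f)·deg(g), as expected for curves with no common component (the affine F_7-count falls short of the bound because intersections may lie at infinity, over extension fields, or carry multiplicity).


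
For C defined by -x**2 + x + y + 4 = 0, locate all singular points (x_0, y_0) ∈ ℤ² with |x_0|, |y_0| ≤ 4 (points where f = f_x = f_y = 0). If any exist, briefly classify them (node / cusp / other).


No singular points in the scanned grid; C is smooth there.

Compute partial derivatives:
  f_x = 1 - 2*x.
  f_y = 1.
f_y = 1 is a nonzero constant, so f_y never vanishes: no point (x, y) can satisfy f = f_x = f_y = 0. In particular no (x, y) ∈ {−4, ..., 4}² is singular; the curve is smooth.


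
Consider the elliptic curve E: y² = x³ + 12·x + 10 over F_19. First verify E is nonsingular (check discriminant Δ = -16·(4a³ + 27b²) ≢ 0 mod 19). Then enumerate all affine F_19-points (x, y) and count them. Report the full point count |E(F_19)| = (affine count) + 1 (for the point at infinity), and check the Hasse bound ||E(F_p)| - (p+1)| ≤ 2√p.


Affine points = {(1, 2), (1, 17), (2, 2), (2, 17), (3, 4), (3, 15), (5, 9), (5, 10), (7, 0), (9, 7), (9, 12), (10, 3), (10, 16), (12, 1), (12, 18), (13, 8), (13, 11), (16, 2), (16, 17), (17, 4), (17, 15), (18, 4), (18, 15)}; affine count = 23; |E(F_19)| = 24.

Discriminant check: Δ ∝ 4a³ + 27b² = 4·12³ + 27·10² = 4·1728 + 27·100 ≡ 17 (mod 19). Nonzero ⇒ E is nonsingular.
For each x ∈ F_19, compute rhs = x³ + 12·x + 10 mod 19, then count y ∈ F_19 with y² ≡ rhs.
  x = 0: rhs = 10, matching y values: none (0 points).
  x = 1: rhs = 4, matching y values: 2, 17 (2 points).
  x = 2: rhs = 4, matching y values: 2, 17 (2 points).
  x = 3: rhs = 16, matching y values: 4, 15 (2 points).
  x = 4: rhs = 8, matching y values: none (0 points).
  x = 5: rhs = 5, matching y values: 9, 10 (2 points).
  x = 6: rhs = 13, matching y values: none (0 points).
  x = 7: rhs = 0, matching y values: 0 (1 points).
  x = 8: rhs = 10, matching y values: none (0 points).
  x = 9: rhs = 11, matching y values: 7, 12 (2 points).
  x = 10: rhs = 9, matching y values: 3, 16 (2 points).
  x = 11: rhs = 10, matching y values: none (0 points).
  x = 12: rhs = 1, matching y values: 1, 18 (2 points).
  x = 13: rhs = 7, matching y values: 8, 11 (2 points).
  x = 14: rhs = 15, matching y values: none (0 points).
  x = 15: rhs = 12, matching y values: none (0 points).
  x = 16: rhs = 4, matching y values: 2, 17 (2 points).
  x = 17: rhs = 16, matching y values: 4, 15 (2 points).
  x = 18: rhs = 16, matching y values: 4, 15 (2 points).
Total affine count: 23.
Full point count |E(F_19)| = 23 + 1 = 24.
Hasse bound: |24 − (19+1)| = |4| = 4 ≤ 2√19 ≈ 8.7178 ✓.
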